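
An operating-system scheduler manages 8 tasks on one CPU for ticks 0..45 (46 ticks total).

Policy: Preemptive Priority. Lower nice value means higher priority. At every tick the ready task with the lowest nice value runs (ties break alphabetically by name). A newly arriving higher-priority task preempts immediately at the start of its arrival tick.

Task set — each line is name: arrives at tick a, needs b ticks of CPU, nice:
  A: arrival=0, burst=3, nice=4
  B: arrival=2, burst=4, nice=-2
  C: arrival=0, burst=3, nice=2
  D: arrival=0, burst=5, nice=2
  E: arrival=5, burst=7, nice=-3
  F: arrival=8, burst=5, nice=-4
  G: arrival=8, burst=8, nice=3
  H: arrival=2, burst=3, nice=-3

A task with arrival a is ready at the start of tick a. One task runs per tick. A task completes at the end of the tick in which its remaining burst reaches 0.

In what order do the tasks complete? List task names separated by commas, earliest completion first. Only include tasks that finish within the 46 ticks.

completion order = H, F, E, B, C, D, G, A

t=0: ready={A,C,D} → run C
t=1: ready={A,C,D} → run C
t=2: ready={A,B,C,D,H} → run H
t=3: ready={A,B,C,D,H} → run H
t=4: ready={A,B,C,D,H} → run H
t=5: ready={A,B,C,D,E} → run E
t=6: ready={A,B,C,D,E} → run E
t=7: ready={A,B,C,D,E} → run E
t=8: ready={A,B,C,D,E,F,G} → run F
t=9: ready={A,B,C,D,E,F,G} → run F
t=10: ready={A,B,C,D,E,F,G} → run F
t=11: ready={A,B,C,D,E,F,G} → run F
t=12: ready={A,B,C,D,E,F,G} → run F
t=13: ready={A,B,C,D,E,G} → run E
t=14: ready={A,B,C,D,E,G} → run E
t=15: ready={A,B,C,D,E,G} → run E
t=16: ready={A,B,C,D,E,G} → run E
t=17: ready={A,B,C,D,G} → run B
t=18: ready={A,B,C,D,G} → run B
t=19: ready={A,B,C,D,G} → run B
t=20: ready={A,B,C,D,G} → run B
t=21: ready={A,C,D,G} → run C
t=22: ready={A,D,G} → run D
t=23: ready={A,D,G} → run D
t=24: ready={A,D,G} → run D
t=25: ready={A,D,G} → run D
t=26: ready={A,D,G} → run D
t=27: ready={A,G} → run G
t=28: ready={A,G} → run G
t=29: ready={A,G} → run G
t=30: ready={A,G} → run G
t=31: ready={A,G} → run G
t=32: ready={A,G} → run G
t=33: ready={A,G} → run G
t=34: ready={A,G} → run G
t=35: ready={A} → run A
t=36: ready={A} → run A
t=37: ready={A} → run A
t=38: (idle)
t=39: (idle)
t=40: (idle)
t=41: (idle)
t=42: (idle)
t=43: (idle)
t=44: (idle)
t=45: (idle)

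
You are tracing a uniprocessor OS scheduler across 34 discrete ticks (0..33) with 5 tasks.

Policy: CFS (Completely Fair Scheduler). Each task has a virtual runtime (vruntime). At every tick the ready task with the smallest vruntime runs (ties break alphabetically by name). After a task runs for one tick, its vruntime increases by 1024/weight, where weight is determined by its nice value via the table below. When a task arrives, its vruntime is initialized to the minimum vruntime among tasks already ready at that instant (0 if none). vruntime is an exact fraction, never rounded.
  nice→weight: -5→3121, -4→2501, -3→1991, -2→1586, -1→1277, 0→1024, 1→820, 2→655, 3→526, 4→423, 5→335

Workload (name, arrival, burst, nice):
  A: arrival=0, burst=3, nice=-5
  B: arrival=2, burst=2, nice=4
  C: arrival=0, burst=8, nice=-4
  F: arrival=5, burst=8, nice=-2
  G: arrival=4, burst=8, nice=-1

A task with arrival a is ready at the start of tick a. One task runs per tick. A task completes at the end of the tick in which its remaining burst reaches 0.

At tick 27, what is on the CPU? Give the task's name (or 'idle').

t=0: vr[A=0 C=0] → run A
t=1: vr[A=1024/3121 C=0] → run C
t=2: vr[A=1024/3121 B=1024/3121 C=1024/2501] → run A
t=3: vr[A=2048/3121 B=1024/3121 C=1024/2501] → run B
t=4: vr[A=2048/3121 B=3629056/1320183 C=1024/2501 G=1024/2501] → run C
t=5: vr[A=2048/3121 B=3629056/1320183 C=2048/2501 F=1024/2501 G=1024/2501] → run F
t=6: vr[A=2048/3121 B=3629056/1320183 C=2048/2501 F=34304/32513 G=1024/2501] → run G
t=7: vr[A=2048/3121 B=3629056/1320183 C=2048/2501 F=34304/32513 G=3868672/3193777] → run A
t=8: vr[B=3629056/1320183 C=2048/2501 F=34304/32513 G=3868672/3193777] → run C
t=9: vr[B=3629056/1320183 C=3072/2501 F=34304/32513 G=3868672/3193777] → run F
t=10: vr[B=3629056/1320183 C=3072/2501 F=55296/32513 G=3868672/3193777] → run G
t=11: vr[B=3629056/1320183 C=3072/2501 F=55296/32513 G=6429696/3193777] → run C
t=12: vr[B=3629056/1320183 C=4096/2501 F=55296/32513 G=6429696/3193777] → run C
t=13: vr[B=3629056/1320183 C=5120/2501 F=55296/32513 G=6429696/3193777] → run F
t=14: vr[B=3629056/1320183 C=5120/2501 F=76288/32513 G=6429696/3193777] → run G
t=15: vr[B=3629056/1320183 C=5120/2501 F=76288/32513 G=8990720/3193777] → run C
t=16: vr[B=3629056/1320183 C=6144/2501 F=76288/32513 G=8990720/3193777] → run F
t=17: vr[B=3629056/1320183 C=6144/2501 F=97280/32513 G=8990720/3193777] → run C
t=18: vr[B=3629056/1320183 C=7168/2501 F=97280/32513 G=8990720/3193777] → run B
t=19: vr[C=7168/2501 F=97280/32513 G=8990720/3193777] → run G
t=20: vr[C=7168/2501 F=97280/32513 G=11551744/3193777] → run C
t=21: vr[F=97280/32513 G=11551744/3193777] → run F
t=22: vr[F=118272/32513 G=11551744/3193777] → run G
t=23: vr[F=118272/32513 G=14112768/3193777] → run F
t=24: vr[F=139264/32513 G=14112768/3193777] → run F
t=25: vr[F=160256/32513 G=14112768/3193777] → run G
t=26: vr[F=160256/32513 G=16673792/3193777] → run F
t=27: vr[G=16673792/3193777] → run G
t=28: vr[G=19234816/3193777] → run G
t=29: (idle)
t=30: (idle)
t=31: (idle)
t=32: (idle)
t=33: (idle)

running at tick 27 = G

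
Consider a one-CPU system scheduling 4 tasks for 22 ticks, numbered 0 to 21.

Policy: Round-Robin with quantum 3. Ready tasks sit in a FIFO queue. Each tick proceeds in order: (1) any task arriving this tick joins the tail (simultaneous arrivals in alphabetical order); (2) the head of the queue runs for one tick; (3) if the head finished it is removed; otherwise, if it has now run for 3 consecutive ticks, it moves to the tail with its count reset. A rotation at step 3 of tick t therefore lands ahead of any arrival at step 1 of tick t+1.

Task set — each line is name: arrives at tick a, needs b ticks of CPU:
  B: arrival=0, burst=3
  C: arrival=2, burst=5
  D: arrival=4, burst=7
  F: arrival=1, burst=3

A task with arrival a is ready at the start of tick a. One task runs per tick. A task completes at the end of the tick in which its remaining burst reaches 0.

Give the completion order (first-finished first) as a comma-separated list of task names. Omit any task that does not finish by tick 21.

t=0: queue=[B] q_used=0 → run B
t=1: queue=[B,F] q_used=1 → run B
t=2: queue=[B,F,C] q_used=2 → run B
t=3: queue=[F,C] q_used=0 → run F
t=4: queue=[F,C,D] q_used=1 → run F
t=5: queue=[F,C,D] q_used=2 → run F
t=6: queue=[C,D] q_used=0 → run C
t=7: queue=[C,D] q_used=1 → run C
t=8: queue=[C,D] q_used=2 → run C
t=9: queue=[D,C] q_used=0 → run D
t=10: queue=[D,C] q_used=1 → run D
t=11: queue=[D,C] q_used=2 → run D
t=12: queue=[C,D] q_used=0 → run C
t=13: queue=[C,D] q_used=1 → run C
t=14: queue=[D] q_used=0 → run D
t=15: queue=[D] q_used=1 → run D
t=16: queue=[D] q_used=2 → run D
t=17: queue=[D] q_used=0 → run D
t=18: (idle)
t=19: (idle)
t=20: (idle)
t=21: (idle)

completion order = B, F, C, D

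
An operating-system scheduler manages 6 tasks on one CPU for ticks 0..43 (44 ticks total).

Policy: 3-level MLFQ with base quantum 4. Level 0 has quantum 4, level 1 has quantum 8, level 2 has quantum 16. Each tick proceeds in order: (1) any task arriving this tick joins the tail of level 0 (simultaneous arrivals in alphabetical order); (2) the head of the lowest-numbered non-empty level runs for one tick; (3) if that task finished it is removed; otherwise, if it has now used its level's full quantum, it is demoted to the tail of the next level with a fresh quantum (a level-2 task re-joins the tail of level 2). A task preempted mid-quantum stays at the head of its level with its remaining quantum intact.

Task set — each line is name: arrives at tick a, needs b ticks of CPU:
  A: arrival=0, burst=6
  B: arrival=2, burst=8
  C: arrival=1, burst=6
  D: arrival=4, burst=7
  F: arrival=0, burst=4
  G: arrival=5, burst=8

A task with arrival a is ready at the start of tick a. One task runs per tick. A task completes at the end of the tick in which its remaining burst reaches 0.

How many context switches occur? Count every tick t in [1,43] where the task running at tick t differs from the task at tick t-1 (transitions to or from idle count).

context switches = 11

t=0: L0/L1/L2 = AF/-/- → run A
t=1: L0/L1/L2 = AFC/-/- → run A
t=2: L0/L1/L2 = AFCB/-/- → run A
t=3: L0/L1/L2 = AFCB/-/- → run A
t=4: L0/L1/L2 = FCBD/A/- → run F
t=5: L0/L1/L2 = FCBDG/A/- → run F
t=6: L0/L1/L2 = FCBDG/A/- → run F
t=7: L0/L1/L2 = FCBDG/A/- → run F
t=8: L0/L1/L2 = CBDG/A/- → run C
t=9: L0/L1/L2 = CBDG/A/- → run C
t=10: L0/L1/L2 = CBDG/A/- → run C
t=11: L0/L1/L2 = CBDG/A/- → run C
t=12: L0/L1/L2 = BDG/AC/- → run B
t=13: L0/L1/L2 = BDG/AC/- → run B
t=14: L0/L1/L2 = BDG/AC/- → run B
t=15: L0/L1/L2 = BDG/AC/- → run B
t=16: L0/L1/L2 = DG/ACB/- → run D
t=17: L0/L1/L2 = DG/ACB/- → run D
t=18: L0/L1/L2 = DG/ACB/- → run D
t=19: L0/L1/L2 = DG/ACB/- → run D
t=20: L0/L1/L2 = G/ACBD/- → run G
t=21: L0/L1/L2 = G/ACBD/- → run G
t=22: L0/L1/L2 = G/ACBD/- → run G
t=23: L0/L1/L2 = G/ACBD/- → run G
t=24: L0/L1/L2 = -/ACBDG/- → run A
t=25: L0/L1/L2 = -/ACBDG/- → run A
t=26: L0/L1/L2 = -/CBDG/- → run C
t=27: L0/L1/L2 = -/CBDG/- → run C
t=28: L0/L1/L2 = -/BDG/- → run B
t=29: L0/L1/L2 = -/BDG/- → run B
t=30: L0/L1/L2 = -/BDG/- → run B
t=31: L0/L1/L2 = -/BDG/- → run B
t=32: L0/L1/L2 = -/DG/- → run D
t=33: L0/L1/L2 = -/DG/- → run D
t=34: L0/L1/L2 = -/DG/- → run D
t=35: L0/L1/L2 = -/G/- → run G
t=36: L0/L1/L2 = -/G/- → run G
t=37: L0/L1/L2 = -/G/- → run G
t=38: L0/L1/L2 = -/G/- → run G
t=39: (idle)
t=40: (idle)
t=41: (idle)
t=42: (idle)
t=43: (idle)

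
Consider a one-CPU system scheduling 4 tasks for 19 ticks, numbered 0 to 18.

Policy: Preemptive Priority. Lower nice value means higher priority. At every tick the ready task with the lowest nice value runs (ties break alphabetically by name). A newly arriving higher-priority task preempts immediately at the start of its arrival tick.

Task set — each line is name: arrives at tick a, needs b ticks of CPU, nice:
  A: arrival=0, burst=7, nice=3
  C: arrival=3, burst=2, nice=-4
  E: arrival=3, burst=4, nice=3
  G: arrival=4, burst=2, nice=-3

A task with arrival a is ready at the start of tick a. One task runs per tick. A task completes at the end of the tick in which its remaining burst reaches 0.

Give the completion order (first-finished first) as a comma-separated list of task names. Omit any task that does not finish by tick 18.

completion order = C, G, A, E

t=0: ready={A} → run A
t=1: ready={A} → run A
t=2: ready={A} → run A
t=3: ready={A,C,E} → run C
t=4: ready={A,C,E,G} → run C
t=5: ready={A,E,G} → run G
t=6: ready={A,E,G} → run G
t=7: ready={A,E} → run A
t=8: ready={A,E} → run A
t=9: ready={A,E} → run A
t=10: ready={A,E} → run A
t=11: ready={E} → run E
t=12: ready={E} → run E
t=13: ready={E} → run E
t=14: ready={E} → run E
t=15: (idle)
t=16: (idle)
t=17: (idle)
t=18: (idle)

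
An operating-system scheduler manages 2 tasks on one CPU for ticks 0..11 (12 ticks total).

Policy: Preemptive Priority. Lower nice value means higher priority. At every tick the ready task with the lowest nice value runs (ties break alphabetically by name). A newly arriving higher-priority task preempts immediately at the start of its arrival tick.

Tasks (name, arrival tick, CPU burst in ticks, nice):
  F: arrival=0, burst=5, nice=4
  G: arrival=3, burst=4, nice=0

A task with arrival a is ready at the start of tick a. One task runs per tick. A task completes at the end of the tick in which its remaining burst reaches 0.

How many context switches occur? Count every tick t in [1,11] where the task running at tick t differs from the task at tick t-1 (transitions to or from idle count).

context switches = 3

t=0: ready={F} → run F
t=1: ready={F} → run F
t=2: ready={F} → run F
t=3: ready={F,G} → run G
t=4: ready={F,G} → run G
t=5: ready={F,G} → run G
t=6: ready={F,G} → run G
t=7: ready={F} → run F
t=8: ready={F} → run F
t=9: (idle)
t=10: (idle)
t=11: (idle)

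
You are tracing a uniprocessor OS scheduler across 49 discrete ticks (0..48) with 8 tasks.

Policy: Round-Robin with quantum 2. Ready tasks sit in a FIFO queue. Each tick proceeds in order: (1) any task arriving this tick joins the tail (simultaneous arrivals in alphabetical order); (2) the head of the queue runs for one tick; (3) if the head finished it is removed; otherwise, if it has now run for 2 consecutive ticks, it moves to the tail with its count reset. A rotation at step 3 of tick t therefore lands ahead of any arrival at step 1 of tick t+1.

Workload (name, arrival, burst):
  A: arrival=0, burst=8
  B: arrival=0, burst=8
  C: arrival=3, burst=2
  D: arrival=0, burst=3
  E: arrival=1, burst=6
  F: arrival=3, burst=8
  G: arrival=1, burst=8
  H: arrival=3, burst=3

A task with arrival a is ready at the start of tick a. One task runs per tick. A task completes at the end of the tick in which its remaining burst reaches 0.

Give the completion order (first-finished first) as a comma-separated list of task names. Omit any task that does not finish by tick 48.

t=0: queue=[A,B,D] q_used=0 → run A
t=1: queue=[A,B,D,E,G] q_used=1 → run A
t=2: queue=[B,D,E,G,A] q_used=0 → run B
t=3: queue=[B,D,E,G,A,C,F,H] q_used=1 → run B
t=4: queue=[D,E,G,A,C,F,H,B] q_used=0 → run D
t=5: queue=[D,E,G,A,C,F,H,B] q_used=1 → run D
t=6: queue=[E,G,A,C,F,H,B,D] q_used=0 → run E
t=7: queue=[E,G,A,C,F,H,B,D] q_used=1 → run E
t=8: queue=[G,A,C,F,H,B,D,E] q_used=0 → run G
t=9: queue=[G,A,C,F,H,B,D,E] q_used=1 → run G
t=10: queue=[A,C,F,H,B,D,E,G] q_used=0 → run A
t=11: queue=[A,C,F,H,B,D,E,G] q_used=1 → run A
t=12: queue=[C,F,H,B,D,E,G,A] q_used=0 → run C
t=13: queue=[C,F,H,B,D,E,G,A] q_used=1 → run C
t=14: queue=[F,H,B,D,E,G,A] q_used=0 → run F
t=15: queue=[F,H,B,D,E,G,A] q_used=1 → run F
t=16: queue=[H,B,D,E,G,A,F] q_used=0 → run H
t=17: queue=[H,B,D,E,G,A,F] q_used=1 → run H
t=18: queue=[B,D,E,G,A,F,H] q_used=0 → run B
t=19: queue=[B,D,E,G,A,F,H] q_used=1 → run B
t=20: queue=[D,E,G,A,F,H,B] q_used=0 → run D
t=21: queue=[E,G,A,F,H,B] q_used=0 → run E
t=22: queue=[E,G,A,F,H,B] q_used=1 → run E
t=23: queue=[G,A,F,H,B,E] q_used=0 → run G
t=24: queue=[G,A,F,H,B,E] q_used=1 → run G
t=25: queue=[A,F,H,B,E,G] q_used=0 → run A
t=26: queue=[A,F,H,B,E,G] q_used=1 → run A
t=27: queue=[F,H,B,E,G,A] q_used=0 → run F
t=28: queue=[F,H,B,E,G,A] q_used=1 → run F
t=29: queue=[H,B,E,G,A,F] q_used=0 → run H
t=30: queue=[B,E,G,A,F] q_used=0 → run B
t=31: queue=[B,E,G,A,F] q_used=1 → run B
t=32: queue=[E,G,A,F,B] q_used=0 → run E
t=33: queue=[E,G,A,F,B] q_used=1 → run E
t=34: queue=[G,A,F,B] q_used=0 → run G
t=35: queue=[G,A,F,B] q_used=1 → run G
t=36: queue=[A,F,B,G] q_used=0 → run A
t=37: queue=[A,F,B,G] q_used=1 → run A
t=38: queue=[F,B,G] q_used=0 → run F
t=39: queue=[F,B,G] q_used=1 → run F
t=40: queue=[B,G,F] q_used=0 → run B
t=41: queue=[B,G,F] q_used=1 → run B
t=42: queue=[G,F] q_used=0 → run G
t=43: queue=[G,F] q_used=1 → run G
t=44: queue=[F] q_used=0 → run F
t=45: queue=[F] q_used=1 → run F
t=46: (idle)
t=47: (idle)
t=48: (idle)

completion order = C, D, H, E, A, B, G, F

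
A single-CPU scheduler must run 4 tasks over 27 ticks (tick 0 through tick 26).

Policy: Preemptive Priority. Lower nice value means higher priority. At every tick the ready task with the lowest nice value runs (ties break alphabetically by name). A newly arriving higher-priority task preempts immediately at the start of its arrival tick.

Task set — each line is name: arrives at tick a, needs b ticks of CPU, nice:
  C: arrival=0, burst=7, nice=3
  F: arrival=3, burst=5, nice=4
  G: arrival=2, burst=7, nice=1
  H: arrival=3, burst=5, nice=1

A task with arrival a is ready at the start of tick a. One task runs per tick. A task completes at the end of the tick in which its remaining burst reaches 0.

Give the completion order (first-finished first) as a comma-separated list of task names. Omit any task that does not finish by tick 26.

t=0: ready={C} → run C
t=1: ready={C} → run C
t=2: ready={C,G} → run G
t=3: ready={C,F,G,H} → run G
t=4: ready={C,F,G,H} → run G
t=5: ready={C,F,G,H} → run G
t=6: ready={C,F,G,H} → run G
t=7: ready={C,F,G,H} → run G
t=8: ready={C,F,G,H} → run G
t=9: ready={C,F,H} → run H
t=10: ready={C,F,H} → run H
t=11: ready={C,F,H} → run H
t=12: ready={C,F,H} → run H
t=13: ready={C,F,H} → run H
t=14: ready={C,F} → run C
t=15: ready={C,F} → run C
t=16: ready={C,F} → run C
t=17: ready={C,F} → run C
t=18: ready={C,F} → run C
t=19: ready={F} → run F
t=20: ready={F} → run F
t=21: ready={F} → run F
t=22: ready={F} → run F
t=23: ready={F} → run F
t=24: (idle)
t=25: (idle)
t=26: (idle)

completion order = G, H, C, F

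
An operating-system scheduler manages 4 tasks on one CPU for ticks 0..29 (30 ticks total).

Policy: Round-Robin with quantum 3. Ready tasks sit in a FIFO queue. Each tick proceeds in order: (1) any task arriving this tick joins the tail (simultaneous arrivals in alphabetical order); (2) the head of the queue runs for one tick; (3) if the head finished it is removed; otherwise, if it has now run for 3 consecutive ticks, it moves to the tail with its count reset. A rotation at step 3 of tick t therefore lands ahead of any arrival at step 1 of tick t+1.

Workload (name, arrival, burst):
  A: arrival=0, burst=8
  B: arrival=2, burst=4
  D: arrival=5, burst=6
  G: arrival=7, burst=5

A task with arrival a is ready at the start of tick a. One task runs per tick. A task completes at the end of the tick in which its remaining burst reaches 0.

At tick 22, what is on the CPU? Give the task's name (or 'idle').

t=0: queue=[A] q_used=0 → run A
t=1: queue=[A] q_used=1 → run A
t=2: queue=[A,B] q_used=2 → run A
t=3: queue=[B,A] q_used=0 → run B
t=4: queue=[B,A] q_used=1 → run B
t=5: queue=[B,A,D] q_used=2 → run B
t=6: queue=[A,D,B] q_used=0 → run A
t=7: queue=[A,D,B,G] q_used=1 → run A
t=8: queue=[A,D,B,G] q_used=2 → run A
t=9: queue=[D,B,G,A] q_used=0 → run D
t=10: queue=[D,B,G,A] q_used=1 → run D
t=11: queue=[D,B,G,A] q_used=2 → run D
t=12: queue=[B,G,A,D] q_used=0 → run B
t=13: queue=[G,A,D] q_used=0 → run G
t=14: queue=[G,A,D] q_used=1 → run G
t=15: queue=[G,A,D] q_used=2 → run G
t=16: queue=[A,D,G] q_used=0 → run A
t=17: queue=[A,D,G] q_used=1 → run A
t=18: queue=[D,G] q_used=0 → run D
t=19: queue=[D,G] q_used=1 → run D
t=20: queue=[D,G] q_used=2 → run D
t=21: queue=[G] q_used=0 → run G
t=22: queue=[G] q_used=1 → run G
t=23: (idle)
t=24: (idle)
t=25: (idle)
t=26: (idle)
t=27: (idle)
t=28: (idle)
t=29: (idle)

running at tick 22 = G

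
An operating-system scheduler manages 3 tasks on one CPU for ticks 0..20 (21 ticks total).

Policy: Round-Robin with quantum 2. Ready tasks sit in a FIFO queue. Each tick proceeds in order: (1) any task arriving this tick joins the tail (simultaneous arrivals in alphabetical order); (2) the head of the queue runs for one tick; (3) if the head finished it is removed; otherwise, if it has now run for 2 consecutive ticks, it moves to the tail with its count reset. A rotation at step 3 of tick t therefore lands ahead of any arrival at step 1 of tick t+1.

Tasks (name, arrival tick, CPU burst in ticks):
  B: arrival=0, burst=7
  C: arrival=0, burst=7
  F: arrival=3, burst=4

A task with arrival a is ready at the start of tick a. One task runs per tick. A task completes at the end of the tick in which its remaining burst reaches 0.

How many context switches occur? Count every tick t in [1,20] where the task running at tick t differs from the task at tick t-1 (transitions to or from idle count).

t=0: queue=[B,C] q_used=0 → run B
t=1: queue=[B,C] q_used=1 → run B
t=2: queue=[C,B] q_used=0 → run C
t=3: queue=[C,B,F] q_used=1 → run C
t=4: queue=[B,F,C] q_used=0 → run B
t=5: queue=[B,F,C] q_used=1 → run B
t=6: queue=[F,C,B] q_used=0 → run F
t=7: queue=[F,C,B] q_used=1 → run F
t=8: queue=[C,B,F] q_used=0 → run C
t=9: queue=[C,B,F] q_used=1 → run C
t=10: queue=[B,F,C] q_used=0 → run B
t=11: queue=[B,F,C] q_used=1 → run B
t=12: queue=[F,C,B] q_used=0 → run F
t=13: queue=[F,C,B] q_used=1 → run F
t=14: queue=[C,B] q_used=0 → run C
t=15: queue=[C,B] q_used=1 → run C
t=16: queue=[B,C] q_used=0 → run B
t=17: queue=[C] q_used=0 → run C
t=18: (idle)
t=19: (idle)
t=20: (idle)

context switches = 10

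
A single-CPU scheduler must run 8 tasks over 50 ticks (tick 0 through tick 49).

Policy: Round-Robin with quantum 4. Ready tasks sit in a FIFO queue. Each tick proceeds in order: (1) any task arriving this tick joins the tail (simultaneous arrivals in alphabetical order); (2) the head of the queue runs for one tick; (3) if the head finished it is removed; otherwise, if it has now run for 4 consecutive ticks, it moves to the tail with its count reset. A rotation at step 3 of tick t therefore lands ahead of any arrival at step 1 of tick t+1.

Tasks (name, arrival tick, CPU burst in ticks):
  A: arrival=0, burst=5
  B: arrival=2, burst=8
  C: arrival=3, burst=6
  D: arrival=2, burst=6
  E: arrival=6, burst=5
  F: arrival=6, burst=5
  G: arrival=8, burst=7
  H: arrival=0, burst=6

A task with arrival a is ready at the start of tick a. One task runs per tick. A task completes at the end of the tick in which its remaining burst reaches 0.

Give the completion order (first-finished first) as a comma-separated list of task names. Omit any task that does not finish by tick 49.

t=0: queue=[A,H] q_used=0 → run A
t=1: queue=[A,H] q_used=1 → run A
t=2: queue=[A,H,B,D] q_used=2 → run A
t=3: queue=[A,H,B,D,C] q_used=3 → run A
t=4: queue=[H,B,D,C,A] q_used=0 → run H
t=5: queue=[H,B,D,C,A] q_used=1 → run H
t=6: queue=[H,B,D,C,A,E,F] q_used=2 → run H
t=7: queue=[H,B,D,C,A,E,F] q_used=3 → run H
t=8: queue=[B,D,C,A,E,F,H,G] q_used=0 → run B
t=9: queue=[B,D,C,A,E,F,H,G] q_used=1 → run B
t=10: queue=[B,D,C,A,E,F,H,G] q_used=2 → run B
t=11: queue=[B,D,C,A,E,F,H,G] q_used=3 → run B
t=12: queue=[D,C,A,E,F,H,G,B] q_used=0 → run D
t=13: queue=[D,C,A,E,F,H,G,B] q_used=1 → run D
t=14: queue=[D,C,A,E,F,H,G,B] q_used=2 → run D
t=15: queue=[D,C,A,E,F,H,G,B] q_used=3 → run D
t=16: queue=[C,A,E,F,H,G,B,D] q_used=0 → run C
t=17: queue=[C,A,E,F,H,G,B,D] q_used=1 → run C
t=18: queue=[C,A,E,F,H,G,B,D] q_used=2 → run C
t=19: queue=[C,A,E,F,H,G,B,D] q_used=3 → run C
t=20: queue=[A,E,F,H,G,B,D,C] q_used=0 → run A
t=21: queue=[E,F,H,G,B,D,C] q_used=0 → run E
t=22: queue=[E,F,H,G,B,D,C] q_used=1 → run E
t=23: queue=[E,F,H,G,B,D,C] q_used=2 → run E
t=24: queue=[E,F,H,G,B,D,C] q_used=3 → run E
t=25: queue=[F,H,G,B,D,C,E] q_used=0 → run F
t=26: queue=[F,H,G,B,D,C,E] q_used=1 → run F
t=27: queue=[F,H,G,B,D,C,E] q_used=2 → run F
t=28: queue=[F,H,G,B,D,C,E] q_used=3 → run F
t=29: queue=[H,G,B,D,C,E,F] q_used=0 → run H
t=30: queue=[H,G,B,D,C,E,F] q_used=1 → run H
t=31: queue=[G,B,D,C,E,F] q_used=0 → run G
t=32: queue=[G,B,D,C,E,F] q_used=1 → run G
t=33: queue=[G,B,D,C,E,F] q_used=2 → run G
t=34: queue=[G,B,D,C,E,F] q_used=3 → run G
t=35: queue=[B,D,C,E,F,G] q_used=0 → run B
t=36: queue=[B,D,C,E,F,G] q_used=1 → run B
t=37: queue=[B,D,C,E,F,G] q_used=2 → run B
t=38: queue=[B,D,C,E,F,G] q_used=3 → run B
t=39: queue=[D,C,E,F,G] q_used=0 → run D
t=40: queue=[D,C,E,F,G] q_used=1 → run D
t=41: queue=[C,E,F,G] q_used=0 → run C
t=42: queue=[C,E,F,G] q_used=1 → run C
t=43: queue=[E,F,G] q_used=0 → run E
t=44: queue=[F,G] q_used=0 → run F
t=45: queue=[G] q_used=0 → run G
t=46: queue=[G] q_used=1 → run G
t=47: queue=[G] q_used=2 → run G
t=48: (idle)
t=49: (idle)

completion order = A, H, B, D, C, E, F, G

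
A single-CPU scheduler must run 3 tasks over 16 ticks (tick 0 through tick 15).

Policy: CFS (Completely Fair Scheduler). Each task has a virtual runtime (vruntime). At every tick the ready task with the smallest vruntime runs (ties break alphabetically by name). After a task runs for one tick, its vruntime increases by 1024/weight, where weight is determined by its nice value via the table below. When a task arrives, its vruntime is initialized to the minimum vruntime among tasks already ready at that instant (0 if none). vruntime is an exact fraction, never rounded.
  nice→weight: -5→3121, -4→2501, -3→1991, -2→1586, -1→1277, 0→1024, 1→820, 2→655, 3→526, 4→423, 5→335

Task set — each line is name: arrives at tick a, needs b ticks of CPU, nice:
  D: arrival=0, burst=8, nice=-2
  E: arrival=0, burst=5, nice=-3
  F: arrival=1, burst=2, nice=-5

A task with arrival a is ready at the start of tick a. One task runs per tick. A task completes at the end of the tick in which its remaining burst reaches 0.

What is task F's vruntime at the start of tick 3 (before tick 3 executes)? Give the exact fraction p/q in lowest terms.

vruntime(F, start of tick 3) = 1024/3121

t=0: vr[D=0 E=0] → run D
t=1: vr[D=512/793 E=0 F=0] → run E
t=2: vr[D=512/793 E=1024/1991 F=0] → run F
t=3: vr[D=512/793 E=1024/1991 F=1024/3121] → run F
t=4: vr[D=512/793 E=1024/1991] → run E
t=5: vr[D=512/793 E=2048/1991] → run D
t=6: vr[D=1024/793 E=2048/1991] → run E
t=7: vr[D=1024/793 E=3072/1991] → run D
t=8: vr[D=1536/793 E=3072/1991] → run E
t=9: vr[D=1536/793 E=4096/1991] → run D
t=10: vr[D=2048/793 E=4096/1991] → run E
t=11: vr[D=2048/793] → run D
t=12: vr[D=2560/793] → run D
t=13: vr[D=3072/793] → run D
t=14: vr[D=3584/793] → run D
t=15: (idle)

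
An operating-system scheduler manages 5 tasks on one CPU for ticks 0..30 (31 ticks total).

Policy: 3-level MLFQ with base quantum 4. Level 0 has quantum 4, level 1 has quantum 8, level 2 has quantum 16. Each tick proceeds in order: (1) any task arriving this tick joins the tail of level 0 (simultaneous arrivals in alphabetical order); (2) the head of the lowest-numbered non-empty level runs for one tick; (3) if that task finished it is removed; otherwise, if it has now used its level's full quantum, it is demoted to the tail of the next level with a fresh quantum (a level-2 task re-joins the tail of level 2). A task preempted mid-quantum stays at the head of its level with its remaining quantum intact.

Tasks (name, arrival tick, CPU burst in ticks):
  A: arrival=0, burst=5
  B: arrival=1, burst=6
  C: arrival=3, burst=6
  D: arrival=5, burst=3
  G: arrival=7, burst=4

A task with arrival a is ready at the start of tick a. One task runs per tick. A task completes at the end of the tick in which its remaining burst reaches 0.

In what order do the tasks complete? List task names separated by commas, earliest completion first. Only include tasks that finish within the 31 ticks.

completion order = D, G, A, B, C

t=0: L0/L1/L2 = A/-/- → run A
t=1: L0/L1/L2 = AB/-/- → run A
t=2: L0/L1/L2 = AB/-/- → run A
t=3: L0/L1/L2 = ABC/-/- → run A
t=4: L0/L1/L2 = BC/A/- → run B
t=5: L0/L1/L2 = BCD/A/- → run B
t=6: L0/L1/L2 = BCD/A/- → run B
t=7: L0/L1/L2 = BCDG/A/- → run B
t=8: L0/L1/L2 = CDG/AB/- → run C
t=9: L0/L1/L2 = CDG/AB/- → run C
t=10: L0/L1/L2 = CDG/AB/- → run C
t=11: L0/L1/L2 = CDG/AB/- → run C
t=12: L0/L1/L2 = DG/ABC/- → run D
t=13: L0/L1/L2 = DG/ABC/- → run D
t=14: L0/L1/L2 = DG/ABC/- → run D
t=15: L0/L1/L2 = G/ABC/- → run G
t=16: L0/L1/L2 = G/ABC/- → run G
t=17: L0/L1/L2 = G/ABC/- → run G
t=18: L0/L1/L2 = G/ABC/- → run G
t=19: L0/L1/L2 = -/ABC/- → run A
t=20: L0/L1/L2 = -/BC/- → run B
t=21: L0/L1/L2 = -/BC/- → run B
t=22: L0/L1/L2 = -/C/- → run C
t=23: L0/L1/L2 = -/C/- → run C
t=24: (idle)
t=25: (idle)
t=26: (idle)
t=27: (idle)
t=28: (idle)
t=29: (idle)
t=30: (idle)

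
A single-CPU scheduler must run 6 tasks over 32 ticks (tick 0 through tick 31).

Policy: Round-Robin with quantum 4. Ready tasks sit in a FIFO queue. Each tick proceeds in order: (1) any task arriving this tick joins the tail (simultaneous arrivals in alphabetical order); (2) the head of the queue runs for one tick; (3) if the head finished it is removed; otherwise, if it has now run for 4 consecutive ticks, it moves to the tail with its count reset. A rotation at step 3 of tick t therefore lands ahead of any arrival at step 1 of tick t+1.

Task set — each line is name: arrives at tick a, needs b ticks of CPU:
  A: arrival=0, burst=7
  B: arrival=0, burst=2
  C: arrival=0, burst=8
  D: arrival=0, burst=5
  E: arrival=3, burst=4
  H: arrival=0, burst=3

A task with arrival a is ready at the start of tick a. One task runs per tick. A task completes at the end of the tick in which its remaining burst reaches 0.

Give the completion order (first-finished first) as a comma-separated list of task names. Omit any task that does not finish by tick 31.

completion order = B, H, E, A, C, D

t=0: queue=[A,B,C,D,H] q_used=0 → run A
t=1: queue=[A,B,C,D,H] q_used=1 → run A
t=2: queue=[A,B,C,D,H] q_used=2 → run A
t=3: queue=[A,B,C,D,H,E] q_used=3 → run A
t=4: queue=[B,C,D,H,E,A] q_used=0 → run B
t=5: queue=[B,C,D,H,E,A] q_used=1 → run B
t=6: queue=[C,D,H,E,A] q_used=0 → run C
t=7: queue=[C,D,H,E,A] q_used=1 → run C
t=8: queue=[C,D,H,E,A] q_used=2 → run C
t=9: queue=[C,D,H,E,A] q_used=3 → run C
t=10: queue=[D,H,E,A,C] q_used=0 → run D
t=11: queue=[D,H,E,A,C] q_used=1 → run D
t=12: queue=[D,H,E,A,C] q_used=2 → run D
t=13: queue=[D,H,E,A,C] q_used=3 → run D
t=14: queue=[H,E,A,C,D] q_used=0 → run H
t=15: queue=[H,E,A,C,D] q_used=1 → run H
t=16: queue=[H,E,A,C,D] q_used=2 → run H
t=17: queue=[E,A,C,D] q_used=0 → run E
t=18: queue=[E,A,C,D] q_used=1 → run E
t=19: queue=[E,A,C,D] q_used=2 → run E
t=20: queue=[E,A,C,D] q_used=3 → run E
t=21: queue=[A,C,D] q_used=0 → run A
t=22: queue=[A,C,D] q_used=1 → run A
t=23: queue=[A,C,D] q_used=2 → run A
t=24: queue=[C,D] q_used=0 → run C
t=25: queue=[C,D] q_used=1 → run C
t=26: queue=[C,D] q_used=2 → run C
t=27: queue=[C,D] q_used=3 → run C
t=28: queue=[D] q_used=0 → run D
t=29: (idle)
t=30: (idle)
t=31: (idle)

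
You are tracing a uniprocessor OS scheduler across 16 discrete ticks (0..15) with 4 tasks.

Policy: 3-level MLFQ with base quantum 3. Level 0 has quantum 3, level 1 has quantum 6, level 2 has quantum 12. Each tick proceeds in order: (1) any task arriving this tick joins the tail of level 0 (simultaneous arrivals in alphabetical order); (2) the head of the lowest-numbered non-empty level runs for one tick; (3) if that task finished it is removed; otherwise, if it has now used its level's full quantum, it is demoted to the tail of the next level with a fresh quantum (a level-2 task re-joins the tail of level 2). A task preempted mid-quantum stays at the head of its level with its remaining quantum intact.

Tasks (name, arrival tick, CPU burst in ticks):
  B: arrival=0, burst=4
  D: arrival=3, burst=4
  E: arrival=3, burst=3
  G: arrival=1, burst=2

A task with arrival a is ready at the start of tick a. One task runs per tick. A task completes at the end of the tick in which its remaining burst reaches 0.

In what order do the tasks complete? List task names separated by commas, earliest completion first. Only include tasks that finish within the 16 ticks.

completion order = G, E, B, D

t=0: L0/L1/L2 = B/-/- → run B
t=1: L0/L1/L2 = BG/-/- → run B
t=2: L0/L1/L2 = BG/-/- → run B
t=3: L0/L1/L2 = GDE/B/- → run G
t=4: L0/L1/L2 = GDE/B/- → run G
t=5: L0/L1/L2 = DE/B/- → run D
t=6: L0/L1/L2 = DE/B/- → run D
t=7: L0/L1/L2 = DE/B/- → run D
t=8: L0/L1/L2 = E/BD/- → run E
t=9: L0/L1/L2 = E/BD/- → run E
t=10: L0/L1/L2 = E/BD/- → run E
t=11: L0/L1/L2 = -/BD/- → run B
t=12: L0/L1/L2 = -/D/- → run D
t=13: (idle)
t=14: (idle)
t=15: (idle)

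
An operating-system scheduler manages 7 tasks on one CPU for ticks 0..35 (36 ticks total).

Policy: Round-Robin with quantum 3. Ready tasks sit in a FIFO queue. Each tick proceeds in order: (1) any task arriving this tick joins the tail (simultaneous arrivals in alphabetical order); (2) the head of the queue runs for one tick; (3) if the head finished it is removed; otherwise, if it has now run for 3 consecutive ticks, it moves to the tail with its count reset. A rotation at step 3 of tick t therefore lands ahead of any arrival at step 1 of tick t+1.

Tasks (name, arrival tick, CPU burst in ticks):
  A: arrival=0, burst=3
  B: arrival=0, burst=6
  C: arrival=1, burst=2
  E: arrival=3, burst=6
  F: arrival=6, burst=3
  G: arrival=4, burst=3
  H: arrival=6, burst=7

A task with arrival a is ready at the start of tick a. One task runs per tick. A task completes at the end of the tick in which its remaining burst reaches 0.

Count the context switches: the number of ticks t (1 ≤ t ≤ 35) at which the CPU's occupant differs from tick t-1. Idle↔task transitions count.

t=0: queue=[A,B] q_used=0 → run A
t=1: queue=[A,B,C] q_used=1 → run A
t=2: queue=[A,B,C] q_used=2 → run A
t=3: queue=[B,C,E] q_used=0 → run B
t=4: queue=[B,C,E,G] q_used=1 → run B
t=5: queue=[B,C,E,G] q_used=2 → run B
t=6: queue=[C,E,G,B,F,H] q_used=0 → run C
t=7: queue=[C,E,G,B,F,H] q_used=1 → run C
t=8: queue=[E,G,B,F,H] q_used=0 → run E
t=9: queue=[E,G,B,F,H] q_used=1 → run E
t=10: queue=[E,G,B,F,H] q_used=2 → run E
t=11: queue=[G,B,F,H,E] q_used=0 → run G
t=12: queue=[G,B,F,H,E] q_used=1 → run G
t=13: queue=[G,B,F,H,E] q_used=2 → run G
t=14: queue=[B,F,H,E] q_used=0 → run B
t=15: queue=[B,F,H,E] q_used=1 → run B
t=16: queue=[B,F,H,E] q_used=2 → run B
t=17: queue=[F,H,E] q_used=0 → run F
t=18: queue=[F,H,E] q_used=1 → run F
t=19: queue=[F,H,E] q_used=2 → run F
t=20: queue=[H,E] q_used=0 → run H
t=21: queue=[H,E] q_used=1 → run H
t=22: queue=[H,E] q_used=2 → run H
t=23: queue=[E,H] q_used=0 → run E
t=24: queue=[E,H] q_used=1 → run E
t=25: queue=[E,H] q_used=2 → run E
t=26: queue=[H] q_used=0 → run H
t=27: queue=[H] q_used=1 → run H
t=28: queue=[H] q_used=2 → run H
t=29: queue=[H] q_used=0 → run H
t=30: (idle)
t=31: (idle)
t=32: (idle)
t=33: (idle)
t=34: (idle)
t=35: (idle)

context switches = 10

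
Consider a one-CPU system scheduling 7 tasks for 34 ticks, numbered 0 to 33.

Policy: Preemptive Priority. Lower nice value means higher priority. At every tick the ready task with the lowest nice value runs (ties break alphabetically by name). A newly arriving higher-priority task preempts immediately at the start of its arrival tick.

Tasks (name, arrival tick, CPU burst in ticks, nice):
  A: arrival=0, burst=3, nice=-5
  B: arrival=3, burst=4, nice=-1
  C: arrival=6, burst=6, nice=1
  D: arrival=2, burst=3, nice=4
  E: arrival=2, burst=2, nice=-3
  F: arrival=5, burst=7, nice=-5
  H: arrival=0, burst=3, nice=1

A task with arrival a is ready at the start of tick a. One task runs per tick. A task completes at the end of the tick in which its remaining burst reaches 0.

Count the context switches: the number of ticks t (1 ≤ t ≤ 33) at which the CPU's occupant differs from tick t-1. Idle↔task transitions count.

t=0: ready={A,H} → run A
t=1: ready={A,H} → run A
t=2: ready={A,D,E,H} → run A
t=3: ready={B,D,E,H} → run E
t=4: ready={B,D,E,H} → run E
t=5: ready={B,D,F,H} → run F
t=6: ready={B,C,D,F,H} → run F
t=7: ready={B,C,D,F,H} → run F
t=8: ready={B,C,D,F,H} → run F
t=9: ready={B,C,D,F,H} → run F
t=10: ready={B,C,D,F,H} → run F
t=11: ready={B,C,D,F,H} → run F
t=12: ready={B,C,D,H} → run B
t=13: ready={B,C,D,H} → run B
t=14: ready={B,C,D,H} → run B
t=15: ready={B,C,D,H} → run B
t=16: ready={C,D,H} → run C
t=17: ready={C,D,H} → run C
t=18: ready={C,D,H} → run C
t=19: ready={C,D,H} → run C
t=20: ready={C,D,H} → run C
t=21: ready={C,D,H} → run C
t=22: ready={D,H} → run H
t=23: ready={D,H} → run H
t=24: ready={D,H} → run H
t=25: ready={D} → run D
t=26: ready={D} → run D
t=27: ready={D} → run D
t=28: (idle)
t=29: (idle)
t=30: (idle)
t=31: (idle)
t=32: (idle)
t=33: (idle)

context switches = 7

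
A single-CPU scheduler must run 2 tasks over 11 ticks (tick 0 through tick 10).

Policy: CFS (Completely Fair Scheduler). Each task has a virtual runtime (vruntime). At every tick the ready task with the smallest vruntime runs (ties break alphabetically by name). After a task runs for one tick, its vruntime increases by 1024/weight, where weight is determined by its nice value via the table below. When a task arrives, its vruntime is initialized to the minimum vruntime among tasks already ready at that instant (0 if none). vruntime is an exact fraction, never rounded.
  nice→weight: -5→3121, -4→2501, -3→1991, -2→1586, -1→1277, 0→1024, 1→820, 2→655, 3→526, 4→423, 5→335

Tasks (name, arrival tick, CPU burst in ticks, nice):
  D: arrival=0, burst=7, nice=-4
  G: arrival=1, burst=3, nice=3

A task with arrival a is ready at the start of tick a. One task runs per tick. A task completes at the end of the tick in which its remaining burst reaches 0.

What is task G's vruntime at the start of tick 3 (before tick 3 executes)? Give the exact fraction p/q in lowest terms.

t=0: vr[D=0] → run D
t=1: vr[D=1024/2501 G=1024/2501] → run D
t=2: vr[D=2048/2501 G=1024/2501] → run G
t=3: vr[D=2048/2501 G=1549824/657763] → run D
t=4: vr[D=3072/2501 G=1549824/657763] → run D
t=5: vr[D=4096/2501 G=1549824/657763] → run D
t=6: vr[D=5120/2501 G=1549824/657763] → run D
t=7: vr[D=6144/2501 G=1549824/657763] → run G
t=8: vr[D=6144/2501 G=2830336/657763] → run D
t=9: vr[G=2830336/657763] → run G
t=10: (idle)

vruntime(G, start of tick 3) = 1549824/657763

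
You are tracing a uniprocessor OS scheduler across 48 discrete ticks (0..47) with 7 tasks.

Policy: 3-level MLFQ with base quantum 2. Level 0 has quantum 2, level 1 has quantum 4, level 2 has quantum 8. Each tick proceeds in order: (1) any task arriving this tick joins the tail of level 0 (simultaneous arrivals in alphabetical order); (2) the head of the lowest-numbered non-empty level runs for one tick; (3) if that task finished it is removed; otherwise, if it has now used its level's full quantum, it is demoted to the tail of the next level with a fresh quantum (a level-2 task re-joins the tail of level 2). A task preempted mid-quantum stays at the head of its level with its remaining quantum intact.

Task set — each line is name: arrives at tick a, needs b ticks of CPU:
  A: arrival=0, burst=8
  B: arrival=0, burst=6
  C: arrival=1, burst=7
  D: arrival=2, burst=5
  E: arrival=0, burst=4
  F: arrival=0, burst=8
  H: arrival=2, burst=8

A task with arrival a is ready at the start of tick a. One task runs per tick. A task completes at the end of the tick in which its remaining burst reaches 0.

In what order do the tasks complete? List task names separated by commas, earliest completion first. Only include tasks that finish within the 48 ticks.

completion order = B, E, D, A, F, C, H

t=0: L0/L1/L2 = ABEF/-/- → run A
t=1: L0/L1/L2 = ABEFC/-/- → run A
t=2: L0/L1/L2 = BEFCDH/A/- → run B
t=3: L0/L1/L2 = BEFCDH/A/- → run B
t=4: L0/L1/L2 = EFCDH/AB/- → run E
t=5: L0/L1/L2 = EFCDH/AB/- → run E
t=6: L0/L1/L2 = FCDH/ABE/- → run F
t=7: L0/L1/L2 = FCDH/ABE/- → run F
t=8: L0/L1/L2 = CDH/ABEF/- → run C
t=9: L0/L1/L2 = CDH/ABEF/- → run C
t=10: L0/L1/L2 = DH/ABEFC/- → run D
t=11: L0/L1/L2 = DH/ABEFC/- → run D
t=12: L0/L1/L2 = H/ABEFCD/- → run H
t=13: L0/L1/L2 = H/ABEFCD/- → run H
t=14: L0/L1/L2 = -/ABEFCDH/- → run A
t=15: L0/L1/L2 = -/ABEFCDH/- → run A
t=16: L0/L1/L2 = -/ABEFCDH/- → run A
t=17: L0/L1/L2 = -/ABEFCDH/- → run A
t=18: L0/L1/L2 = -/BEFCDH/A → run B
t=19: L0/L1/L2 = -/BEFCDH/A → run B
t=20: L0/L1/L2 = -/BEFCDH/A → run B
t=21: L0/L1/L2 = -/BEFCDH/A → run B
t=22: L0/L1/L2 = -/EFCDH/A → run E
t=23: L0/L1/L2 = -/EFCDH/A → run E
t=24: L0/L1/L2 = -/FCDH/A → run F
t=25: L0/L1/L2 = -/FCDH/A → run F
t=26: L0/L1/L2 = -/FCDH/A → run F
t=27: L0/L1/L2 = -/FCDH/A → run F
t=28: L0/L1/L2 = -/CDH/AF → run C
t=29: L0/L1/L2 = -/CDH/AF → run C
t=30: L0/L1/L2 = -/CDH/AF → run C
t=31: L0/L1/L2 = -/CDH/AF → run C
t=32: L0/L1/L2 = -/DH/AFC → run D
t=33: L0/L1/L2 = -/DH/AFC → run D
t=34: L0/L1/L2 = -/DH/AFC → run D
t=35: L0/L1/L2 = -/H/AFC → run H
t=36: L0/L1/L2 = -/H/AFC → run H
t=37: L0/L1/L2 = -/H/AFC → run H
t=38: L0/L1/L2 = -/H/AFC → run H
t=39: L0/L1/L2 = -/-/AFCH → run A
t=40: L0/L1/L2 = -/-/AFCH → run A
t=41: L0/L1/L2 = -/-/FCH → run F
t=42: L0/L1/L2 = -/-/FCH → run F
t=43: L0/L1/L2 = -/-/CH → run C
t=44: L0/L1/L2 = -/-/H → run H
t=45: L0/L1/L2 = -/-/H → run H
t=46: (idle)
t=47: (idle)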